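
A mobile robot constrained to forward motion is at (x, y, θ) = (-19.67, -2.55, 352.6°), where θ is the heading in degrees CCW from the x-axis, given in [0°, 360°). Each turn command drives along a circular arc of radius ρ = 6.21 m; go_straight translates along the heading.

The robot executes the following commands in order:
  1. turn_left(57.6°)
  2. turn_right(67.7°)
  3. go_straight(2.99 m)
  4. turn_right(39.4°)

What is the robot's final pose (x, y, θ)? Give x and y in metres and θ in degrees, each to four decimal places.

set_pose: (x, y, θ) = (-19.6700, -2.5500, 352.6000°), ρ = 6.21
turn_left(57.6°): centre at ρ to the left, rotate +57.6° → (-14.0991, -0.3668, 410.2000° ≡ 50.2000°)
turn_right(67.7°): centre at ρ to the right, rotate −67.7° → (-7.4607, 1.5807, -17.5000° ≡ 342.5000°)
go_straight(2.99): x += 2.99·cos θ, y += 2.99·sin θ → (-4.6091, 0.6816, 342.5000°)
turn_right(39.4°): centre at ρ to the right, rotate −39.4° → (-1.2743, -1.8497, 303.1000°)

(-1.2743, -1.8497, 303.1000°)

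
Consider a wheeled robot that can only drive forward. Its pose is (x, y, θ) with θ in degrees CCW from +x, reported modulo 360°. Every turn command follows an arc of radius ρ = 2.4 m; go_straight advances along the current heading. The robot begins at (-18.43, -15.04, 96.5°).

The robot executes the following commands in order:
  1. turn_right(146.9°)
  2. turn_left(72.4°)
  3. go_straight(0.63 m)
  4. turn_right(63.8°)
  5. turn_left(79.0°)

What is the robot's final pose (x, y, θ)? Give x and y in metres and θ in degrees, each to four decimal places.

(-5.3143, -14.2565, 37.2000°)

set_pose: (x, y, θ) = (-18.4300, -15.0400, 96.5000°), ρ = 2.4
turn_right(146.9°): centre at ρ to the right, rotate −146.9° → (-14.1962, -13.2385, -50.4000° ≡ 309.6000°)
turn_left(72.4°): centre at ρ to the left, rotate +72.4° → (-11.4479, -13.9339, 382.0000° ≡ 22.0000°)
go_straight(0.63): x += 0.63·cos θ, y += 0.63·sin θ → (-10.8638, -13.6979, 22.0000°)
turn_right(63.8°): centre at ρ to the right, rotate −63.8° → (-8.3650, -14.1340, -41.8000° ≡ 318.2000°)
turn_left(79.0°): centre at ρ to the left, rotate +79.0° → (-5.3143, -14.2565, 397.2000° ≡ 37.2000°)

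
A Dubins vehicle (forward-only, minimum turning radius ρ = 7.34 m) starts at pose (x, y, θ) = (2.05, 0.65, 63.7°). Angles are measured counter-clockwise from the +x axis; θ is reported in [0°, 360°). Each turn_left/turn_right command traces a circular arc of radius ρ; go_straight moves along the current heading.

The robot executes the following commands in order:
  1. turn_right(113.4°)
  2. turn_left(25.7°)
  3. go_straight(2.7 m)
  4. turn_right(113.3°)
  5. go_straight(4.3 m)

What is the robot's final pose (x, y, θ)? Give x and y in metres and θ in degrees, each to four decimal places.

(18.1394, -15.9267, 222.7000°)

set_pose: (x, y, θ) = (2.0500, 0.6500, 63.7000°), ρ = 7.34
turn_right(113.4°): centre at ρ to the right, rotate −113.4° → (14.2282, 2.1453, -49.7000° ≡ 310.3000°)
turn_left(25.7°): centre at ρ to the left, rotate +25.7° → (16.8407, 0.1873, 336.0000°)
go_straight(2.7): x += 2.7·cos θ, y += 2.7·sin θ → (19.3073, -0.9109, 336.0000°)
turn_right(113.3°): centre at ρ to the right, rotate −113.3° → (21.2996, -13.0106, 222.7000°)
go_straight(4.3): x += 4.3·cos θ, y += 4.3·sin θ → (18.1394, -15.9267, 222.7000°)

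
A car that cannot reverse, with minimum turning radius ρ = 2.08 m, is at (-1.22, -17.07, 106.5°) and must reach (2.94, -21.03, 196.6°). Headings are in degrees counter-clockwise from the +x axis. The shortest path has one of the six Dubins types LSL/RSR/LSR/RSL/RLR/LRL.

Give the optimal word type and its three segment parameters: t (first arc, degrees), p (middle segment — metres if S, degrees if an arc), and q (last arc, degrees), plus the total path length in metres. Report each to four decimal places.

Let ψ = atan2(Δy, Δx) = atan2(-3.96, 4.16) = -43.5891° be the start→goal bearing.
Normalize: d = |goal − start| / ρ = 5.743448/2.08 = 2.761273, α = (θ_start − ψ) mod 360° = 150.0891° = 2.619548 rad, β = (θ_goal − ψ) mod 360° = 240.1891° = 4.192090 rad.
Common terms: sin α = 0.498653, cos α = -0.866802, sin β = -0.867671, cos β = -0.497140, cos(α−β) = -0.001745, d² = 7.624630. Work in radians in the unit-radius frame; every candidate has L = ρ·(t + p + q).
LSL: p² = 2 + d² − 2cos(α−β) + 2d(sin α − sin β) = 17.173708; p = √p² = 4.144117; φ = atan2(cos β − cos α, d + sin α − sin β) = 0.089320 rad; t = (φ − α) mod 2π = 3.752957 rad, q = (β − φ) mod 2π = 4.102770 rad → L = 2.08·(3.752957 + 4.144117 + 4.102770) = 2.08·11.999844 = 24.959676 m
RSR: p² = 2 + d² − 2cos(α−β) + 2d(sin β − sin α) = 2.082534; p = √p² = 1.443099; φ = atan2(cos α − cos β, d − sin α + sin β) = -0.259046 rad; t = (α − φ) mod 2π = 2.878594 rad, q = (φ − β) mod 2π = 1.832049 rad → L = 2.08·(2.878594 + 1.443099 + 1.832049) = 2.08·6.153742 = 12.799784 m
LSR: p² = d² − 2 + 2cos(α−β) + 2d(sin α + sin β) = 3.583224; p = √p² = 1.892941; φ = atan2(−cos α − cos β, d + sin α + sin β) − atan2(−2, p) = 1.331073 rad; t = (φ − α) mod 2π = 4.994710 rad, q = (φ − β) mod 2π = 3.422168 rad → L = 2.08·(4.994710 + 1.892941 + 3.422168) = 2.08·10.309819 = 21.444423 m
RSL: p² = d² − 2 + 2cos(α−β) − 2d(sin α + sin β) = 7.659055; p = √p² = 2.767500; φ = atan2(cos α + cos β, d − sin α − sin β) − atan2(2, p) = -1.036700 rad; t = (α − φ) mod 2π = 3.656249 rad, q = (β − φ) mod 2π = 5.228790 rad → L = 2.08·(3.656249 + 2.767500 + 5.228790) = 2.08·11.652538 = 24.237280 m
RLR: c = (6 − d² + 2cos(α−β) + 2d(sin α − sin β))/8 = 0.739683; p = 2π − arccos c = 5.544989 rad; φ = atan2(cos α − cos β, d − sin α + sin β) = -0.259046 rad; t = (α − φ + p/2) mod 2π = 5.651088 rad, q = (α − β − t + p) mod 2π = 4.604544 rad → L = 2.08·(5.651088 + 5.544989 + 4.604544) = 2.08·15.800621 = 32.865291 m
LRL: c = (6 − d² + 2cos(α−β) − 2d(sin α − sin β))/8 = -1.146713, |c| > 1 → infeasible
Shortest: RSR with L = 12.799784 m ≈ 12.7998 m
Convert RSR to answer units (arcs ×180/π): t = 2.878594·180/π = 164.9313°, p = ρ·p = 2.08·1.443099 = 3.0016 m, q = 1.832049·180/π = 104.9687°, L = 12.7998 m.

RSR: t = 164.9313°, p = 3.0016 m, q = 104.9687°, L = 12.7998 m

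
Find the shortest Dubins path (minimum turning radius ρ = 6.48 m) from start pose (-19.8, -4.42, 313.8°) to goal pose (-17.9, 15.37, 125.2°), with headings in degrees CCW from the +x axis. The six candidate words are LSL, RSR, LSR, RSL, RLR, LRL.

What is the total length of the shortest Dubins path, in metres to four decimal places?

Let ψ = atan2(Δy, Δx) = atan2(19.79, 1.90) = 84.5160° be the start→goal bearing.
Normalize: d = |goal − start| / ρ = 19.880998/6.48 = 3.068055, α = (θ_start − ψ) mod 360° = 229.2840° = 4.001762 rad, β = (θ_goal − ψ) mod 360° = 40.6840° = 0.710071 rad.
Common terms: sin α = -0.757953, cos α = -0.652309, sin β = 0.651887, cos β = 0.758316, cos(α−β) = -0.988756, d² = 9.412963. Work in radians in the unit-radius frame; every candidate has L = ρ·(t + p + q).
LSL: p² = 2 + d² − 2cos(α−β) + 2d(sin α − sin β) = 4.739541; p = √p² = 2.177049; φ = atan2(cos β − cos α, d + sin α − sin β) = 0.704894 rad; t = (φ − α) mod 2π = 2.986318 rad, q = (β − φ) mod 2π = 0.005177 rad → L = 6.48·(2.986318 + 2.177049 + 0.005177) = 6.48·5.168543 = 33.492159 m
RSR: p² = 2 + d² − 2cos(α−β) + 2d(sin β − sin α) = 22.041411; p = √p² = 4.694828; φ = atan2(cos α − cos β, d − sin α + sin β) = -0.305179 rad; t = (α − φ) mod 2π = 4.306940 rad, q = (φ − β) mod 2π = 5.267936 rad → L = 6.48·(4.306940 + 4.694828 + 5.267936) = 6.48·14.269704 = 92.467684 m
LSR: p² = d² − 2 + 2cos(α−β) + 2d(sin α + sin β) = 4.784621; p = √p² = 2.187378; φ = atan2(−cos α − cos β, d + sin α + sin β) − atan2(−2, p) = 0.704906 rad; t = (φ − α) mod 2π = 2.986330 rad, q = (φ − β) mod 2π = 6.278021 rad → L = 6.48·(2.986330 + 2.187378 + 6.278021) = 6.48·11.451728 = 74.207200 m
RSL: p² = d² − 2 + 2cos(α−β) − 2d(sin α + sin β) = 6.086280; p = √p² = 2.467039; φ = atan2(cos α + cos β, d − sin α − sin β) − atan2(2, p) = -0.647840 rad; t = (α − φ) mod 2π = 4.649601 rad, q = (β − φ) mod 2π = 1.357910 rad → L = 6.48·(4.649601 + 2.467039 + 1.357910) = 6.48·8.474550 = 54.915087 m
RLR: c = (6 − d² + 2cos(α−β) + 2d(sin α − sin β))/8 = -1.755176, |c| > 1 → infeasible
LRL: c = (6 − d² + 2cos(α−β) − 2d(sin α − sin β))/8 = 0.407557; p = 2π − arccos c = 5.132167 rad; φ = atan2(cos β − cos α, d + sin α − sin β) = 0.704894 rad; t = (φ − α + p/2) mod 2π = 5.552401 rad, q = (β − α − t + p) mod 2π = 2.571260 rad → L = 6.48·(5.552401 + 5.132167 + 2.571260) = 6.48·13.255827 = 85.897761 m
Shortest: LSL with L = 33.492159 m ≈ 33.4922 m

33.4922 m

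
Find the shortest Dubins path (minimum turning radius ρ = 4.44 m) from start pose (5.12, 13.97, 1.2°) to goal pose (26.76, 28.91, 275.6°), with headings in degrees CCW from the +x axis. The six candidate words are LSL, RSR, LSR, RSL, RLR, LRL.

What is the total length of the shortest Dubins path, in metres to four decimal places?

Let ψ = atan2(Δy, Δx) = atan2(14.94, 21.64) = 34.6207° be the start→goal bearing.
Normalize: d = |goal − start| / ρ = 26.296258/4.44 = 5.922581, α = (θ_start − ψ) mod 360° = 326.5793° = 5.699883 rad, β = (θ_goal − ψ) mod 360° = 240.9793° = 4.205882 rad.
Common terms: sin α = -0.550783, cos α = 0.834649, sin β = -0.874444, cos β = -0.485126, cos(α−β) = 0.076719, d² = 35.076962. Work in radians in the unit-radius frame; every candidate has L = ρ·(t + p + q).
LSL: p² = 2 + d² − 2cos(α−β) + 2d(sin α − sin β) = 40.757344; p = √p² = 6.384148; φ = atan2(cos β − cos α, d + sin α − sin β) = -0.208228 rad; t = (φ − α) mod 2π = 0.375074 rad, q = (β − φ) mod 2π = 4.414110 rad → L = 4.44·(0.375074 + 6.384148 + 4.414110) = 4.44·11.173331 = 49.609591 m
RSR: p² = 2 + d² − 2cos(α−β) + 2d(sin β − sin α) = 33.089704; p = √p² = 5.752365; φ = atan2(cos α − cos β, d − sin α + sin β) = 0.231494 rad; t = (α − φ) mod 2π = 5.468390 rad, q = (φ − β) mod 2π = 2.308798 rad → L = 4.44·(5.468390 + 5.752365 + 2.308798) = 4.44·13.529552 = 60.071212 m
LSR: p² = d² − 2 + 2cos(α−β) + 2d(sin α + sin β) = 16.348356; p = √p² = 4.043310; φ = atan2(−cos α − cos β, d + sin α + sin β) − atan2(−2, p) = 0.381792 rad; t = (φ − α) mod 2π = 0.965094 rad, q = (φ − β) mod 2π = 2.459096 rad → L = 4.44·(0.965094 + 4.043310 + 2.459096) = 4.44·7.467501 = 33.155702 m
RSL: p² = d² − 2 + 2cos(α−β) − 2d(sin α + sin β) = 50.112445; p = √p² = 7.079014; φ = atan2(cos α + cos β, d − sin α − sin β) − atan2(2, p) = -0.227816 rad; t = (α − φ) mod 2π = 5.927700 rad, q = (β − φ) mod 2π = 4.433698 rad → L = 4.44·(5.927700 + 7.079014 + 4.433698) = 4.44·17.440412 = 77.435429 m
RLR: c = (6 − d² + 2cos(α−β) + 2d(sin α − sin β))/8 = -3.136213, |c| > 1 → infeasible
LRL: c = (6 − d² + 2cos(α−β) − 2d(sin α − sin β))/8 = -4.094668, |c| > 1 → infeasible
Shortest: LSR with L = 33.155702 m ≈ 33.1557 m

33.1557 m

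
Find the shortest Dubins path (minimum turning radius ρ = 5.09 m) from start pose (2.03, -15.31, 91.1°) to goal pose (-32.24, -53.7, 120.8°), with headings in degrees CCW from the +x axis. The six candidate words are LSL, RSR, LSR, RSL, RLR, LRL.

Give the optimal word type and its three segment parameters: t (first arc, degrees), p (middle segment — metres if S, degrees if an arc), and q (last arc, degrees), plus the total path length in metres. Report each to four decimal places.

LSR: t = 157.6391°, p = 42.2532 m, q = 127.9391°, L = 67.6232 m

Let ψ = atan2(Δy, Δx) = atan2(-38.39, -34.27) = -131.7547° be the start→goal bearing.
Normalize: d = |goal − start| / ρ = 51.460907/5.09 = 10.110198, α = (θ_start − ψ) mod 360° = 222.8547° = 3.889548 rad, β = (θ_goal − ψ) mod 360° = 252.5547° = 4.407910 rad.
Common terms: sin α = -0.680141, cos α = -0.733081, sin β = -0.954003, cos β = -0.299796, cos(α−β) = 0.868632, d² = 102.216102. Work in radians in the unit-radius frame; every candidate has L = ρ·(t + p + q).
LSL: p² = 2 + d² − 2cos(α−β) + 2d(sin α − sin β) = 108.016445; p = √p² = 10.393096; φ = atan2(cos β − cos α, d + sin α − sin β) = 0.041702 rad; t = (φ − α) mod 2π = 2.435339 rad, q = (β − φ) mod 2π = 4.366209 rad → L = 5.09·(2.435339 + 10.393096 + 4.366209) = 5.09·17.194644 = 87.520739 m
RSR: p² = 2 + d² − 2cos(α−β) + 2d(sin β − sin α) = 96.941233; p = √p² = 9.845874; φ = atan2(cos α − cos β, d − sin α + sin β) = -0.044021 rad; t = (α − φ) mod 2π = 3.933569 rad, q = (φ − β) mod 2π = 1.831254 rad → L = 5.09·(3.933569 + 9.845874 + 1.831254) = 5.09·15.610696 = 79.458445 m
LSR: p² = d² − 2 + 2cos(α−β) + 2d(sin α + sin β) = 68.910318; p = √p² = 8.301224; φ = atan2(−cos α − cos β, d + sin α + sin β) − atan2(−2, p) = 0.357683 rad; t = (φ − α) mod 2π = 2.751321 rad, q = (φ − β) mod 2π = 2.232958 rad → L = 5.09·(2.751321 + 8.301224 + 2.232958) = 5.09·13.285502 = 67.623207 m
RSL: p² = d² − 2 + 2cos(α−β) − 2d(sin α + sin β) = 134.996413; p = √p² = 11.618796; φ = atan2(cos α + cos β, d − sin α − sin β) − atan2(2, p) = -0.258185 rad; t = (α − φ) mod 2π = 4.147733 rad, q = (β − φ) mod 2π = 4.666096 rad → L = 5.09·(4.147733 + 11.618796 + 4.666096) = 5.09·20.432625 = 104.002059 m
RLR: c = (6 − d² + 2cos(α−β) + 2d(sin α − sin β))/8 = -11.117654, |c| > 1 → infeasible
LRL: c = (6 − d² + 2cos(α−β) − 2d(sin α − sin β))/8 = -12.502056, |c| > 1 → infeasible
Shortest: LSR with L = 67.623207 m ≈ 67.6232 m
Convert LSR to answer units (arcs ×180/π): t = 2.751321·180/π = 157.6391°, p = ρ·p = 5.09·8.301224 = 42.2532 m, q = 2.232958·180/π = 127.9391°, L = 67.6232 m.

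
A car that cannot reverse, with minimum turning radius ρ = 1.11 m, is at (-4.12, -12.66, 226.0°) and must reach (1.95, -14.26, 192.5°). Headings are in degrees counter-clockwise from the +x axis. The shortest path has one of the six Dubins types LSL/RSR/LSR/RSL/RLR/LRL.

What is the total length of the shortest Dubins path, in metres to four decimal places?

Let ψ = atan2(Δy, Δx) = atan2(-1.60, 6.07) = -14.7668° be the start→goal bearing.
Normalize: d = |goal − start| / ρ = 6.277332/1.11 = 5.655254, α = (θ_start − ψ) mod 360° = 240.7668° = 4.202173 rad, β = (θ_goal − ψ) mod 360° = 207.2668° = 3.617488 rad.
Common terms: sin α = -0.872639, cos α = -0.488366, sin β = -0.458134, cos β = -0.888883, cos(α−β) = 0.833886, d² = 31.981901. Work in radians in the unit-radius frame; every candidate has L = ρ·(t + p + q).
LSL: p² = 2 + d² − 2cos(α−β) + 2d(sin α − sin β) = 27.625870; p = √p² = 5.256032; φ = atan2(cos β − cos α, d + sin α − sin β) = -0.076275 rad; t = (φ − α) mod 2π = 2.004737 rad, q = (β − φ) mod 2π = 3.693763 rad → L = 1.11·(2.004737 + 5.256032 + 3.693763) = 1.11·10.954532 = 12.159530 m
RSR: p² = 2 + d² − 2cos(α−β) + 2d(sin β − sin α) = 37.002388; p = √p² = 6.082959; φ = atan2(cos α − cos β, d − sin α + sin β) = 0.065890 rad; t = (α − φ) mod 2π = 4.136283 rad, q = (φ − β) mod 2π = 2.731588 rad → L = 1.11·(4.136283 + 6.082959 + 2.731588) = 1.11·12.950829 = 14.375421 m
LSR: p² = d² − 2 + 2cos(α−β) + 2d(sin α + sin β) = 16.597946; p = √p² = 4.074058; φ = atan2(−cos α − cos β, d + sin α + sin β) − atan2(−2, p) = 0.764671 rad; t = (φ − α) mod 2π = 2.845683 rad, q = (φ − β) mod 2π = 3.430368 rad → L = 1.11·(2.845683 + 4.074058 + 3.430368) = 1.11·10.350109 = 11.488621 m
RSL: p² = d² − 2 + 2cos(α−β) − 2d(sin α + sin β) = 46.701399; p = √p² = 6.833842; φ = atan2(cos α + cos β, d − sin α − sin β) − atan2(2, p) = -0.479358 rad; t = (α − φ) mod 2π = 4.681531 rad, q = (β − φ) mod 2π = 4.096846 rad → L = 1.11·(4.681531 + 6.833842 + 4.096846) = 1.11·15.612218 = 17.329563 m
RLR: c = (6 − d² + 2cos(α−β) + 2d(sin α − sin β))/8 = -3.625299, |c| > 1 → infeasible
LRL: c = (6 − d² + 2cos(α−β) − 2d(sin α − sin β))/8 = -2.453234, |c| > 1 → infeasible
Shortest: LSR with L = 11.488621 m ≈ 11.4886 m

11.4886 m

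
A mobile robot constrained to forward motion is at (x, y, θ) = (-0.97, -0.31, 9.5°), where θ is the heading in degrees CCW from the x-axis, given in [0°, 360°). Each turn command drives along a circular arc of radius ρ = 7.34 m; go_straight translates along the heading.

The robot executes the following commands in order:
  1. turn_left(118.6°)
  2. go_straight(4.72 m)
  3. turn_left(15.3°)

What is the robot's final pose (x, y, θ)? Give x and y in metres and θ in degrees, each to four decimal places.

set_pose: (x, y, θ) = (-0.9700, -0.3100, 9.5000°), ρ = 7.34
turn_left(118.6°): centre at ρ to the left, rotate +118.6° → (3.5947, 11.4584, 128.1000°)
go_straight(4.72): x += 4.72·cos θ, y += 4.72·sin θ → (0.6822, 15.1727, 128.1000°)
turn_left(15.3°): centre at ρ to the left, rotate +15.3° → (-0.7176, 16.5363, 143.4000°)

(-0.7176, 16.5363, 143.4000°)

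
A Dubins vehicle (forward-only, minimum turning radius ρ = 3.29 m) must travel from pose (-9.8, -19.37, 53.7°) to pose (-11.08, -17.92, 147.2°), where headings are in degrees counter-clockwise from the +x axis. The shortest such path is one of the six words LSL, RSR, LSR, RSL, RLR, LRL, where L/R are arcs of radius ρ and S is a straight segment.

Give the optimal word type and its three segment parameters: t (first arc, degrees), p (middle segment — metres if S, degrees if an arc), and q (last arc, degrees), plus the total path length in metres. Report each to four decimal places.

LRL: t = 14.6536°, p = 331.0546°, q = 49.9010°, L = 22.7164 m

Let ψ = atan2(Δy, Δx) = atan2(1.45, -1.28) = 131.4367° be the start→goal bearing.
Normalize: d = |goal − start| / ρ = 1.934141/3.29 = 0.587885, α = (θ_start − ψ) mod 360° = 282.2633° = 4.926423 rad, β = (θ_goal − ψ) mod 360° = 15.7633° = 0.275121 rad.
Common terms: sin α = -0.977182, cos α = 0.212404, sin β = 0.271663, cos β = 0.962392, cos(α−β) = -0.061049, d² = 0.345608. Work in radians in the unit-radius frame; every candidate has L = ρ·(t + p + q).
LSL: p² = 2 + d² − 2cos(α−β) + 2d(sin α − sin β) = 0.999351; p = √p² = 0.999676; φ = atan2(cos β − cos α, d + sin α − sin β) = 2.293180 rad; t = (φ − α) mod 2π = 3.649942 rad, q = (β − φ) mod 2π = 4.265126 rad → L = 3.29·(3.649942 + 0.999676 + 4.265126) = 3.29·8.914744 = 29.329507 m
RSR: p² = 2 + d² − 2cos(α−β) + 2d(sin β − sin α) = 3.936060; p = √p² = 1.983950; φ = atan2(cos α − cos β, d − sin α + sin β) = -0.387665 rad; t = (α − φ) mod 2π = 5.314088 rad, q = (φ − β) mod 2π = 5.620399 rad → L = 3.29·(5.314088 + 1.983950 + 5.620399) = 3.29·12.918438 = 42.501662 m
LSR: p² = d² − 2 + 2cos(α−β) + 2d(sin α + sin β) = -2.606016 < 0 → infeasible
RSL: p² = d² − 2 + 2cos(α−β) − 2d(sin α + sin β) = -0.946961 < 0 → infeasible
RLR: c = (6 − d² + 2cos(α−β) + 2d(sin α − sin β))/8 = 0.507993; p = 2π − arccos c = 5.245242 rad; φ = atan2(cos α − cos β, d − sin α + sin β) = -0.387665 rad; t = (α − φ + p/2) mod 2π = 1.653524 rad, q = (α − β − t + p) mod 2π = 1.959835 rad → L = 3.29·(1.653524 + 5.245242 + 1.959835) = 3.29·8.858600 = 29.144795 m
LRL: c = (6 − d² + 2cos(α−β) − 2d(sin α − sin β))/8 = 0.875081; p = 2π − arccos c = 5.777992 rad; φ = atan2(cos β − cos α, d + sin α − sin β) = 2.293180 rad; t = (φ − α + p/2) mod 2π = 0.255753 rad, q = (β − α − t + p) mod 2π = 0.870937 rad → L = 3.29·(0.255753 + 5.777992 + 0.870937) = 3.29·6.904682 = 22.716404 m
Shortest: LRL with L = 22.716404 m ≈ 22.7164 m
Convert LRL to answer units (arcs ×180/π): t = 0.255753·180/π = 14.6536°, p = 5.777992·180/π = 331.0546°, q = 0.870937·180/π = 49.9010°, L = 22.7164 m.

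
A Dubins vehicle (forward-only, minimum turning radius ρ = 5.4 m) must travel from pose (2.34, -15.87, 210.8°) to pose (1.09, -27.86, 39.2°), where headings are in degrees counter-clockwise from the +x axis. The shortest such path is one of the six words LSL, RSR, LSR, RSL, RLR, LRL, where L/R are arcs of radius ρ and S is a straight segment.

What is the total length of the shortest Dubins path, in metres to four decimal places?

25.8363 m

Let ψ = atan2(Δy, Δx) = atan2(-11.99, -1.25) = -95.9518° be the start→goal bearing.
Normalize: d = |goal − start| / ρ = 12.054982/5.4 = 2.232404, α = (θ_start − ψ) mod 360° = 306.7518° = 5.353829 rad, β = (θ_goal − ψ) mod 360° = 135.1518° = 2.358844 rad.
Common terms: sin α = -0.801235, cos α = 0.598350, sin β = 0.705231, cos β = -0.708978, cos(α−β) = -0.989272, d² = 4.983628. Work in radians in the unit-radius frame; every candidate has L = ρ·(t + p + q).
LSL: p² = 2 + d² − 2cos(α−β) + 2d(sin α − sin β) = 2.236090; p = √p² = 1.495356; φ = atan2(cos β − cos α, d + sin α − sin β) = -1.063905 rad; t = (φ − α) mod 2π = 6.148637 rad, q = (β − φ) mod 2π = 3.422749 rad → L = 5.4·(6.148637 + 1.495356 + 3.422749) = 5.4·11.066742 = 59.760406 m
RSR: p² = 2 + d² − 2cos(α−β) + 2d(sin β − sin α) = 15.688256; p = √p² = 3.960840; φ = atan2(cos α − cos β, d − sin α + sin β) = 0.336370 rad; t = (α − φ) mod 2π = 5.017458 rad, q = (φ − β) mod 2π = 4.260712 rad → L = 5.4·(5.017458 + 3.960840 + 4.260712) = 5.4·13.239011 = 71.490657 m
LSR: p² = d² − 2 + 2cos(α−β) + 2d(sin α + sin β) = 0.576444; p = √p² = 0.759239; φ = atan2(−cos α − cos β, d + sin α + sin β) − atan2(−2, p) = 1.259718 rad; t = (φ − α) mod 2π = 2.189075 rad, q = (φ − β) mod 2π = 5.184060 rad → L = 5.4·(2.189075 + 0.759239 + 5.184060) = 5.4·8.132373 = 43.914816 m
RSL: p² = d² − 2 + 2cos(α−β) − 2d(sin α + sin β) = 1.433724; p = √p² = 1.197382; φ = atan2(cos α + cos β, d − sin α − sin β) − atan2(2, p) = -1.078816 rad; t = (α − φ) mod 2π = 0.149460 rad, q = (β − φ) mod 2π = 3.437660 rad → L = 5.4·(0.149460 + 1.197382 + 3.437660) = 5.4·4.784502 = 25.836310 m
RLR: c = (6 − d² + 2cos(α−β) + 2d(sin α − sin β))/8 = -0.961032; p = 2π − arccos c = 3.421678 rad; φ = atan2(cos α − cos β, d − sin α + sin β) = 0.336370 rad; t = (α − φ + p/2) mod 2π = 0.445112 rad, q = (α − β − t + p) mod 2π = 5.971551 rad → L = 5.4·(0.445112 + 3.421678 + 5.971551) = 5.4·9.838340 = 53.127037 m
LRL: c = (6 − d² + 2cos(α−β) − 2d(sin α − sin β))/8 = 0.720489; p = 2π − arccos c = 5.516896 rad; φ = atan2(cos β − cos α, d + sin α − sin β) = -1.063905 rad; t = (φ − α + p/2) mod 2π = 2.623899 rad, q = (β − α − t + p) mod 2π = 6.181197 rad → L = 5.4·(2.623899 + 5.516896 + 6.181197) = 5.4·14.321992 = 77.338756 m
Shortest: RSL with L = 25.836310 m ≈ 25.8363 m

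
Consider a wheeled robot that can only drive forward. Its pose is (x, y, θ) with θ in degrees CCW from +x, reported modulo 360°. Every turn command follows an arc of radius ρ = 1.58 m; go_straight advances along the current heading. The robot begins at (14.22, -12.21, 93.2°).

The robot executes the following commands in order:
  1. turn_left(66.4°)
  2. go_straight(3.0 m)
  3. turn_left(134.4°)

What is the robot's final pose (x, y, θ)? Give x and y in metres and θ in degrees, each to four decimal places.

(8.3872, -11.8951, 294.0000°)

set_pose: (x, y, θ) = (14.2200, -12.2100, 93.2000°), ρ = 1.58
turn_left(66.4°): centre at ρ to the left, rotate +66.4° → (13.1932, -10.8173, 159.6000°)
go_straight(3.0): x += 3.0·cos θ, y += 3.0·sin θ → (10.3814, -9.7716, 159.6000°)
turn_left(134.4°): centre at ρ to the left, rotate +134.4° → (8.3872, -11.8951, 294.0000°)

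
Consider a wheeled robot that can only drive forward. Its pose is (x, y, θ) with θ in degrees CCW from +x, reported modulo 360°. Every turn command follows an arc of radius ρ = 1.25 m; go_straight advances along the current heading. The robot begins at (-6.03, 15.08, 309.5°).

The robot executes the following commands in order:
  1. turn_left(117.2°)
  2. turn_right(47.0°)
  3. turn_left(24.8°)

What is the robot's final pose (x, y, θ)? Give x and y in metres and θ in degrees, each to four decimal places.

set_pose: (x, y, θ) = (-6.0300, 15.0800, 309.5000°), ρ = 1.25
turn_left(117.2°): centre at ρ to the left, rotate +117.2° → (-3.9174, 15.3807, 426.7000° ≡ 66.7000°)
turn_right(47.0°): centre at ρ to the right, rotate −47.0° → (-3.1907, 16.0631, 19.7000°)
turn_left(24.8°): centre at ρ to the left, rotate +24.8° → (-2.7360, 16.3483, 44.5000°)

(-2.7360, 16.3483, 44.5000°)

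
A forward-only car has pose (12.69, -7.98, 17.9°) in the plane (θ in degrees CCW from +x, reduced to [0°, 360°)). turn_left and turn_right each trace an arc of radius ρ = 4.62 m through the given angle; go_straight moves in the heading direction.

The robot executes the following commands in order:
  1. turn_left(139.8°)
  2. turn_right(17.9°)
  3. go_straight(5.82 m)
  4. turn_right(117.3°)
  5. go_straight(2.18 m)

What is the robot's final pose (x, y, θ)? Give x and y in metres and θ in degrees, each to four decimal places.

set_pose: (x, y, θ) = (12.6900, -7.9800, 17.9000°), ρ = 4.62
turn_left(139.8°): centre at ρ to the left, rotate +139.8° → (13.0231, 0.6908, 157.7000°)
turn_right(17.9°): centre at ρ to the right, rotate −17.9° → (11.7942, 1.4366, 139.8000°)
go_straight(5.82): x += 5.82·cos θ, y += 5.82·sin θ → (7.3489, 5.1931, 139.8000°)
turn_right(117.3°): centre at ρ to the right, rotate −117.3° → (8.5629, 12.9902, 22.5000°)
go_straight(2.18): x += 2.18·cos θ, y += 2.18·sin θ → (10.5770, 13.8244, 22.5000°)

(10.5770, 13.8244, 22.5000°)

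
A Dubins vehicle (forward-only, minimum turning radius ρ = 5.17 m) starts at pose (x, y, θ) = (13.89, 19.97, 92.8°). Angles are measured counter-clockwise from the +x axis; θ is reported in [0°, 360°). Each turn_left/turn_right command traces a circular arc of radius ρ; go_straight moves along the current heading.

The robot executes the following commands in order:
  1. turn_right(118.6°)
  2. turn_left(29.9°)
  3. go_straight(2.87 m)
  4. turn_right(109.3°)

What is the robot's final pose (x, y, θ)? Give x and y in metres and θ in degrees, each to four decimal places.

(32.1452, 18.0680, 254.8000°)

set_pose: (x, y, θ) = (13.8900, 19.9700, 92.8000°), ρ = 5.17
turn_right(118.6°): centre at ρ to the right, rotate −118.6° → (21.3040, 24.8772, -25.8000° ≡ 334.2000°)
turn_left(29.9°): centre at ρ to the left, rotate +29.9° → (23.9238, 24.3751, 364.1000° ≡ 4.1000°)
go_straight(2.87): x += 2.87·cos θ, y += 2.87·sin θ → (26.7864, 24.5803, 4.1000°)
turn_right(109.3°): centre at ρ to the right, rotate −109.3° → (32.1452, 18.0680, -105.2000° ≡ 254.8000°)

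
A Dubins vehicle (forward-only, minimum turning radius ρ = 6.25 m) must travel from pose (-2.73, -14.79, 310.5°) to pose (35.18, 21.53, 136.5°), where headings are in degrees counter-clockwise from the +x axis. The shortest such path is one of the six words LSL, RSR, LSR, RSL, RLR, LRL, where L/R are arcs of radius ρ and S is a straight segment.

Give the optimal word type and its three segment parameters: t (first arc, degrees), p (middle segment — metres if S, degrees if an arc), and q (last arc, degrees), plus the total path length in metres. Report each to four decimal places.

LSL: t = 93.3580°, p = 40.0179 m, q = 92.6420°, L = 60.3073 m

Let ψ = atan2(Δy, Δx) = atan2(36.32, 37.91) = 43.7729° be the start→goal bearing.
Normalize: d = |goal − start| / ρ = 52.500576/6.25 = 8.400092, α = (θ_start − ψ) mod 360° = 266.7271° = 4.655266 rad, β = (θ_goal − ψ) mod 360° = 92.7271° = 1.618393 rad.
Common terms: sin α = -0.998369, cos α = -0.057092, sin β = 0.998867, cos β = -0.047579, cos(α−β) = -0.994522, d² = 70.561549. Work in radians in the unit-radius frame; every candidate has L = ρ·(t + p + q).
LSL: p² = 2 + d² − 2cos(α−β) + 2d(sin α − sin β) = 40.996653; p = √p² = 6.402863; φ = atan2(cos β − cos α, d + sin α − sin β) = 0.001486 rad; t = (φ − α) mod 2π = 1.629405 rad, q = (β − φ) mod 2π = 1.616907 rad → L = 6.25·(1.629405 + 6.402863 + 1.616907) = 6.25·9.649175 = 60.307345 m
RSR: p² = 2 + d² − 2cos(α−β) + 2d(sin β − sin α) = 108.104533; p = √p² = 10.397333; φ = atan2(cos α − cos β, d − sin α + sin β) = -0.000915 rad; t = (α − φ) mod 2π = 4.656181 rad, q = (φ − β) mod 2π = 4.663877 rad → L = 6.25·(4.656181 + 10.397333 + 4.663877) = 6.25·19.717391 = 123.233695 m
LSR: p² = d² − 2 + 2cos(α−β) + 2d(sin α + sin β) = 66.580881; p = √p² = 8.159711; φ = atan2(−cos α − cos β, d + sin α + sin β) − atan2(−2, p) = 0.252827 rad; t = (φ − α) mod 2π = 1.880747 rad, q = (φ − β) mod 2π = 4.917620 rad → L = 6.25·(1.880747 + 8.159711 + 4.917620) = 6.25·14.958077 = 93.487983 m
RSL: p² = d² − 2 + 2cos(α−β) − 2d(sin α + sin β) = 66.564129; p = √p² = 8.158684; φ = atan2(cos α + cos β, d − sin α − sin β) − atan2(2, p) = -0.252858 rad; t = (α − φ) mod 2π = 4.908124 rad, q = (β − φ) mod 2π = 1.871251 rad → L = 6.25·(4.908124 + 8.158684 + 1.871251) = 6.25·14.938059 = 93.362866 m
RLR: c = (6 − d² + 2cos(α−β) + 2d(sin α − sin β))/8 = -12.513067, |c| > 1 → infeasible
LRL: c = (6 − d² + 2cos(α−β) − 2d(sin α − sin β))/8 = -4.124582, |c| > 1 → infeasible
Shortest: LSL with L = 60.307345 m ≈ 60.3073 m
Convert LSL to answer units (arcs ×180/π): t = 1.629405·180/π = 93.3580°, p = ρ·p = 6.25·6.402863 = 40.0179 m, q = 1.616907·180/π = 92.6420°, L = 60.3073 m.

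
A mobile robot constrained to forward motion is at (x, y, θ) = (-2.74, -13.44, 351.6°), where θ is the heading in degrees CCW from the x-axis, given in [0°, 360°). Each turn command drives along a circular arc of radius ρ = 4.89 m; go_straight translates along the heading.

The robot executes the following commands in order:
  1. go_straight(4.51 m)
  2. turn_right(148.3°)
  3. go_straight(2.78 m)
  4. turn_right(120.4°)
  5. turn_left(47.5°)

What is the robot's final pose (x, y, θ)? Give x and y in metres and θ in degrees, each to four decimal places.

(-7.5271, -15.6579, 130.4000°)

set_pose: (x, y, θ) = (-2.7400, -13.4400, 351.6000°), ρ = 4.89
go_straight(4.51): x += 4.51·cos θ, y += 4.51·sin θ → (1.7216, -14.0988, 351.6000°)
turn_right(148.3°): centre at ρ to the right, rotate −148.3° → (2.9415, -23.4276, 203.3000°)
go_straight(2.78): x += 2.78·cos θ, y += 2.78·sin θ → (0.3882, -24.5272, 203.3000°)
turn_right(120.4°): centre at ρ to the right, rotate −120.4° → (-6.3985, -19.4316, 82.9000°)
turn_left(47.5°): centre at ρ to the left, rotate +47.5° → (-7.5271, -15.6579, 130.4000°)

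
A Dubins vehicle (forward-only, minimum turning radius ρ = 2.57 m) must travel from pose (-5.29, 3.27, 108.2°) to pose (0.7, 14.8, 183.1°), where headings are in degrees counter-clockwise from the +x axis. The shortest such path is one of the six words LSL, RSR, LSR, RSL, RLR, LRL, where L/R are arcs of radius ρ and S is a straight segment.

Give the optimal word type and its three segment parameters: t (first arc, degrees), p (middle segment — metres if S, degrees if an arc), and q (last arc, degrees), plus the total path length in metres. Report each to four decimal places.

RSL: t = 77.5418°, p = 7.3336 m, q = 152.4418°, L = 17.6495 m

Let ψ = atan2(Δy, Δx) = atan2(11.53, 5.99) = 62.5475° be the start→goal bearing.
Normalize: d = |goal − start| / ρ = 12.993114/2.57 = 5.055686, α = (θ_start − ψ) mod 360° = 45.6525° = 0.796787 rad, β = (θ_goal − ψ) mod 360° = 120.5525° = 2.104038 rad.
Common terms: sin α = 0.715114, cos α = 0.699008, sin β = 0.861164, cos β = -0.508328, cos(α−β) = 0.260505, d² = 25.559963. Work in radians in the unit-radius frame; every candidate has L = ρ·(t + p + q).
LSL: p² = 2 + d² − 2cos(α−β) + 2d(sin α − sin β) = 25.562190; p = √p² = 5.055906; φ = atan2(cos β − cos α, d + sin α − sin β) = -0.241127 rad; t = (φ − α) mod 2π = 5.245271 rad, q = (β − φ) mod 2π = 2.345165 rad → L = 2.57·(5.245271 + 5.055906 + 2.345165) = 2.57·12.646343 = 32.501102 m
RSR: p² = 2 + d² − 2cos(α−β) + 2d(sin β − sin α) = 28.515718; p = √p² = 5.340011; φ = atan2(cos α − cos β, d − sin α + sin β) = 0.228064 rad; t = (α − φ) mod 2π = 0.568722 rad, q = (φ − β) mod 2π = 4.407211 rad → L = 2.57·(0.568722 + 5.340011 + 4.407211) = 2.57·10.315945 = 26.511978 m
LSR: p² = d² − 2 + 2cos(α−β) + 2d(sin α + sin β) = 40.019299; p = √p² = 6.326081; φ = atan2(−cos α − cos β, d + sin α + sin β) − atan2(−2, p) = 0.277464 rad; t = (φ − α) mod 2π = 5.763863 rad, q = (φ − β) mod 2π = 4.456611 rad → L = 2.57·(5.763863 + 6.326081 + 4.456611) = 2.57·16.546555 = 42.524646 m
RSL: p² = d² − 2 + 2cos(α−β) − 2d(sin α + sin β) = 8.142645; p = √p² = 2.853532; φ = atan2(cos α + cos β, d − sin α − sin β) − atan2(2, p) = -0.556573 rad; t = (α − φ) mod 2π = 1.353359 rad, q = (β − φ) mod 2π = 2.660611 rad → L = 2.57·(1.353359 + 2.853532 + 2.660611) = 2.57·6.867502 = 17.649481 m
RLR: c = (6 − d² + 2cos(α−β) + 2d(sin α − sin β))/8 = -2.564465, |c| > 1 → infeasible
LRL: c = (6 − d² + 2cos(α−β) − 2d(sin α − sin β))/8 = -2.195274, |c| > 1 → infeasible
Shortest: RSL with L = 17.649481 m ≈ 17.6495 m
Convert RSL to answer units (arcs ×180/π): t = 1.353359·180/π = 77.5418°, p = ρ·p = 2.57·2.853532 = 7.3336 m, q = 2.660611·180/π = 152.4418°, L = 17.6495 m.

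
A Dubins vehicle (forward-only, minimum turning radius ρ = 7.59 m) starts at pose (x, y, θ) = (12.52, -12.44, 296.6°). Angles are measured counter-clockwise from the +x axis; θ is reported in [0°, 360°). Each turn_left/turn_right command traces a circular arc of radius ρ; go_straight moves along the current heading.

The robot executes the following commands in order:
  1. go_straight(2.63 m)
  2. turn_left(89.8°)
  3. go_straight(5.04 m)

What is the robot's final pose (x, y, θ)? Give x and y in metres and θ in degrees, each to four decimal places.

(28.3734, -15.9506, 26.4000°)

set_pose: (x, y, θ) = (12.5200, -12.4400, 296.6000°), ρ = 7.59
go_straight(2.63): x += 2.63·cos θ, y += 2.63·sin θ → (13.6976, -14.7916, 296.6000°)
turn_left(89.8°): centre at ρ to the left, rotate +89.8° → (23.8590, -18.1916, 386.4000° ≡ 26.4000°)
go_straight(5.04): x += 5.04·cos θ, y += 5.04·sin θ → (28.3734, -15.9506, 26.4000°)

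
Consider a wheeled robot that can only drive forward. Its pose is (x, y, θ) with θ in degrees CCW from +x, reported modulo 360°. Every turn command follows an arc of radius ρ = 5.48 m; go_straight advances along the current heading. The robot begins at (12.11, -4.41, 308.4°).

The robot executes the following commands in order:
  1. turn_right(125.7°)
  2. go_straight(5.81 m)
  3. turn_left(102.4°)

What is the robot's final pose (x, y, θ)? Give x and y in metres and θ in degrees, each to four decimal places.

set_pose: (x, y, θ) = (12.1100, -4.4100, 308.4000°), ρ = 5.48
turn_right(125.7°): centre at ρ to the right, rotate −125.7° → (8.0735, -13.2878, 182.7000°)
go_straight(5.81): x += 5.81·cos θ, y += 5.81·sin θ → (2.2700, -13.5615, 182.7000°)
turn_left(102.4°): centre at ρ to the left, rotate +102.4° → (-2.7627, -20.4630, 285.1000°)

(-2.7627, -20.4630, 285.1000°)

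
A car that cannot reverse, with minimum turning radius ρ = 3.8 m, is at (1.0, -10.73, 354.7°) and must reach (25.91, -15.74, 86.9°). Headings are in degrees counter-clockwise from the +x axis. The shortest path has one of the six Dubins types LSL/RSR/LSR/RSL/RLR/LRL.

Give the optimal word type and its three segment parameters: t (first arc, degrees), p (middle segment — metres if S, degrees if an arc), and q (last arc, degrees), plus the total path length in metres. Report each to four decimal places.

Let ψ = atan2(Δy, Δx) = atan2(-5.01, 24.91) = -11.3718° be the start→goal bearing.
Normalize: d = |goal − start| / ρ = 25.408821/3.8 = 6.686532, α = (θ_start − ψ) mod 360° = 6.0718° = 0.105974 rad, β = (θ_goal − ψ) mod 360° = 98.2718° = 1.715167 rad.
Common terms: sin α = 0.105775, cos α = 0.994390, sin β = 0.989597, cos β = -0.143870, cos(α−β) = -0.038388, d² = 44.709709. Work in radians in the unit-radius frame; every candidate has L = ρ·(t + p + q).
LSL: p² = 2 + d² − 2cos(α−β) + 2d(sin α − sin β) = 34.967088; p = √p² = 5.913298; φ = atan2(cos β − cos α, d + sin α − sin β) = -0.193701 rad; t = (φ − α) mod 2π = 5.983511 rad, q = (β − φ) mod 2π = 1.908868 rad → L = 3.8·(5.983511 + 5.913298 + 1.908868) = 3.8·13.805676 = 52.461570 m
RSR: p² = 2 + d² − 2cos(α−β) + 2d(sin β − sin α) = 58.605882; p = √p² = 7.655448; φ = atan2(cos α − cos β, d − sin α + sin β) = 0.149240 rad; t = (α − φ) mod 2π = 6.239919 rad, q = (φ − β) mod 2π = 4.717258 rad → L = 3.8·(6.239919 + 7.655448 + 4.717258) = 3.8·18.612625 = 70.727975 m
LSR: p² = d² − 2 + 2cos(α−β) + 2d(sin α + sin β) = 57.281414; p = √p² = 7.568449; φ = atan2(−cos α − cos β, d + sin α + sin β) − atan2(−2, p) = 0.149487 rad; t = (φ − α) mod 2π = 0.043513 rad, q = (φ − β) mod 2π = 4.717505 rad → L = 3.8·(0.043513 + 7.568449 + 4.717505) = 3.8·12.329467 = 46.851974 m
RSL: p² = d² − 2 + 2cos(α−β) − 2d(sin α + sin β) = 27.984453; p = √p² = 5.290033; φ = atan2(cos α + cos β, d − sin α − sin β) − atan2(2, p) = -0.210498 rad; t = (α − φ) mod 2π = 0.316471 rad, q = (β − φ) mod 2π = 1.925665 rad → L = 3.8·(0.316471 + 5.290033 + 1.925665) = 3.8·7.532169 = 28.622244 m
RLR: c = (6 − d² + 2cos(α−β) + 2d(sin α − sin β))/8 = -6.325735, |c| > 1 → infeasible
LRL: c = (6 − d² + 2cos(α−β) − 2d(sin α − sin β))/8 = -3.370886, |c| > 1 → infeasible
Shortest: RSL with L = 28.622244 m ≈ 28.6222 m
Convert RSL to answer units (arcs ×180/π): t = 0.316471·180/π = 18.1325°, p = ρ·p = 3.8·5.290033 = 20.1021 m, q = 1.925665·180/π = 110.3325°, L = 28.6222 m.

RSL: t = 18.1325°, p = 20.1021 m, q = 110.3325°, L = 28.6222 m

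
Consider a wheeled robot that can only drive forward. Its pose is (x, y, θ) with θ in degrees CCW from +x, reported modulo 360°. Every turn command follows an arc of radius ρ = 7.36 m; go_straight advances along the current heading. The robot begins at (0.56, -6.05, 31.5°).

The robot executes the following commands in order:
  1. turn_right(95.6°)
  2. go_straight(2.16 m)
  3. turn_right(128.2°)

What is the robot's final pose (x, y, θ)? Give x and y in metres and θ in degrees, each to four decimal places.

(3.7812, -21.4595, 167.7000°)

set_pose: (x, y, θ) = (0.5600, -6.0500, 31.5000°), ρ = 7.36
turn_right(95.6°): centre at ρ to the right, rotate −95.6° → (11.0263, -9.1106, -64.1000° ≡ 295.9000°)
go_straight(2.16): x += 2.16·cos θ, y += 2.16·sin θ → (11.9698, -11.0536, 295.9000°)
turn_right(128.2°): centre at ρ to the right, rotate −128.2° → (3.7812, -21.4595, 167.7000°)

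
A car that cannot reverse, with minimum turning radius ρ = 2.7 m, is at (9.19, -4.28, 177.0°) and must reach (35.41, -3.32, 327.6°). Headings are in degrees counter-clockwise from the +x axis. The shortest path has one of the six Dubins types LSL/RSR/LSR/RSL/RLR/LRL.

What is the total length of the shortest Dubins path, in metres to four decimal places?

Let ψ = atan2(Δy, Δx) = atan2(0.96, 26.22) = 2.0968° be the start→goal bearing.
Normalize: d = |goal − start| / ρ = 26.237568/2.7 = 9.717618, α = (θ_start − ψ) mod 360° = 174.9032° = 3.052636 rad, β = (θ_goal − ψ) mod 360° = 325.5032° = 5.681102 rad.
Common terms: sin α = 0.088840, cos α = -0.996046, sin β = -0.566361, cos β = 0.824157, cos(α−β) = -0.871214, d² = 94.432099. Work in radians in the unit-radius frame; every candidate has L = ρ·(t + p + q).
LSL: p² = 2 + d² − 2cos(α−β) + 2d(sin α − sin β) = 110.908502; p = √p² = 10.531311; φ = atan2(cos β − cos α, d + sin α − sin β) = 0.173710 rad; t = (φ − α) mod 2π = 3.404259 rad, q = (β − φ) mod 2π = 5.507392 rad → L = 2.7·(3.404259 + 10.531311 + 5.507392) = 2.7·19.442962 = 52.495997 m
RSR: p² = 2 + d² − 2cos(α−β) + 2d(sin β − sin α) = 85.440551; p = √p² = 9.243406; φ = atan2(cos α − cos β, d − sin α + sin β) = -0.198215 rad; t = (α − φ) mod 2π = 3.250850 rad, q = (φ − β) mod 2π = 0.403869 rad → L = 2.7·(3.250850 + 9.243406 + 0.403869) = 2.7·12.898125 = 34.824938 m
LSR: p² = d² − 2 + 2cos(α−β) + 2d(sin α + sin β) = 81.408930; p = √p² = 9.022690; φ = atan2(−cos α − cos β, d + sin α + sin β) − atan2(−2, p) = 0.236737 rad; t = (φ − α) mod 2π = 3.467286 rad, q = (φ − β) mod 2π = 0.838820 rad → L = 2.7·(3.467286 + 9.022690 + 0.838820) = 2.7·13.328796 = 35.987750 m
RSL: p² = d² − 2 + 2cos(α−β) − 2d(sin α + sin β) = 99.970412; p = √p² = 9.998520; φ = atan2(cos α + cos β, d − sin α − sin β) − atan2(2, p) = -0.214282 rad; t = (α − φ) mod 2π = 3.266918 rad, q = (β − φ) mod 2π = 5.895384 rad → L = 2.7·(3.266918 + 9.998520 + 5.895384) = 2.7·19.160823 = 51.734221 m
RLR: c = (6 − d² + 2cos(α−β) + 2d(sin α − sin β))/8 = -9.680069, |c| > 1 → infeasible
LRL: c = (6 − d² + 2cos(α−β) − 2d(sin α − sin β))/8 = -12.863563, |c| > 1 → infeasible
Shortest: RSR with L = 34.824938 m ≈ 34.8249 m

34.8249 m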